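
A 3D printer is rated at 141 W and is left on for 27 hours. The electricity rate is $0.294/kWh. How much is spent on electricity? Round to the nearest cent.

$1.12

Energy = 141 W × 27 h = 3,807 Wh = 3.807 kWh
Cost = 3.807 kWh × $0.294/kWh = $1.12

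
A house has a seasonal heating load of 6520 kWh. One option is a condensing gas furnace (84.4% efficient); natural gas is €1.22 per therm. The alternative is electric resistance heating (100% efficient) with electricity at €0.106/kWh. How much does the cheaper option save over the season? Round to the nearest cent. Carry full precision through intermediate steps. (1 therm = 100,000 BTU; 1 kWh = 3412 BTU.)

€369.55

Heat load = 6520 kWh × 3412 = 22,246,240 BTU
Gas: input = 22,246,240 / 0.844 = 26,358,104 BTU = 263.6 therm → 263.6 × €1.22 = €321.57
Electric: 22,246,240 BTU / 3412 = 6,520 kWh → × €0.106 = €691.12
Difference = |€321.57 − €691.12| = €369.55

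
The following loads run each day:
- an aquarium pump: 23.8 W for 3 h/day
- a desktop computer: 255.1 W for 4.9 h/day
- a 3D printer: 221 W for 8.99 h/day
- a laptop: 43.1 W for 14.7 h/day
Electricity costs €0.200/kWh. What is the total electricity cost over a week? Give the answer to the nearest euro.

€6

aquarium pump: 23.8 W × 3 h × 7 d = 500 Wh = 0.4998 kWh
desktop computer: 255.1 W × 4.9 h × 7 d = 8,750 Wh = 8.75 kWh
3D printer: 221 W × 8.99 h × 7 d = 13,908 Wh = 13.91 kWh
laptop: 43.1 W × 14.7 h × 7 d = 4,435 Wh = 4.435 kWh
Total energy = 0.4998 + 8.75 + 13.91 + 4.435 = 27.59 kWh
Cost = 27.59 kWh × €0.200 = €5.52 ≈ €6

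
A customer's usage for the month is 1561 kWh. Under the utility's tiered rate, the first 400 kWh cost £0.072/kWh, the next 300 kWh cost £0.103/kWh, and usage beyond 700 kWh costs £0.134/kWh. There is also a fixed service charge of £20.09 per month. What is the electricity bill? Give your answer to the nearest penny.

£195.16

First 400 kWh × £0.072 = £28.80
Next 300 kWh × £0.103 = £30.90
Remaining 861 kWh × £0.134 = £115.37
Energy charge = £175.07; + service £20.09 = £195.16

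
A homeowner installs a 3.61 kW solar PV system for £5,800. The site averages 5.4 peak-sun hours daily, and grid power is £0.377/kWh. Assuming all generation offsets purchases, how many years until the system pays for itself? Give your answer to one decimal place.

2.2 years

Daily generation = 3.61 kW × 5.4 h = 19.49 kWh
Annual generation = 19.49 × 365 = 7115.3 kWh
Annual savings = 7115.3 × £0.377 = £2,682.47
Payback = £5,800 / £2,682.47 = 2.16 years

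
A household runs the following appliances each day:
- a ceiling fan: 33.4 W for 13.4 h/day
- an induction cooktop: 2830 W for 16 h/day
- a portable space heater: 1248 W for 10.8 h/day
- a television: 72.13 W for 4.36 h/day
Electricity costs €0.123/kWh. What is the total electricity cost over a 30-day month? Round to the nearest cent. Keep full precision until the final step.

€219.63

ceiling fan: 33.4 W × 13.4 h × 30 d = 13,427 Wh = 13.43 kWh
induction cooktop: 2830 W × 16 h × 30 d = 1,358,400 Wh = 1,358 kWh
portable space heater: 1248 W × 10.8 h × 30 d = 404,352 Wh = 404.4 kWh
television: 72.13 W × 4.36 h × 30 d = 9,435 Wh = 9.435 kWh
Total energy = 13.43 + 1,358 + 404.4 + 9.435 = 1,786 kWh
Cost = 1,786 kWh × €0.123 = €219.63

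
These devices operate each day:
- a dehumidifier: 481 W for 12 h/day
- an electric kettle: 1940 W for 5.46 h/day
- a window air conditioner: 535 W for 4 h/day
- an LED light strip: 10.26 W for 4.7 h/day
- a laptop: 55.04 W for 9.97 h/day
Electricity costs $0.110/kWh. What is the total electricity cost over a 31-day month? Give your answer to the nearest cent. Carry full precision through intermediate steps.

$65.14

dehumidifier: 481 W × 12 h × 31 d = 178,932 Wh = 178.9 kWh
electric kettle: 1940 W × 5.46 h × 31 d = 328,364 Wh = 328.4 kWh
window air conditioner: 535 W × 4 h × 31 d = 66,340 Wh = 66.34 kWh
LED light strip: 10.26 W × 4.7 h × 31 d = 1,495 Wh = 1.495 kWh
laptop: 55.04 W × 9.97 h × 31 d = 17,011 Wh = 17.01 kWh
Total energy = 178.9 + 328.4 + 66.34 + 1.495 + 17.01 = 592.1 kWh
Cost = 592.1 kWh × $0.110 = $65.14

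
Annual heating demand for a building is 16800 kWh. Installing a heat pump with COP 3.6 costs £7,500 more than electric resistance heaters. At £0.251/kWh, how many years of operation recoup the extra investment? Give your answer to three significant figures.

2.46 years

Resistance: 16800 kWh × £0.251 = £4,216.80/yr
Heat pump: 16800 / 3.6 = 4667 kWh in → × £0.251 = £1,171.33/yr
Annual savings = £3,045.47
Payback = £7,500 / £3,045.47 = 2.46 years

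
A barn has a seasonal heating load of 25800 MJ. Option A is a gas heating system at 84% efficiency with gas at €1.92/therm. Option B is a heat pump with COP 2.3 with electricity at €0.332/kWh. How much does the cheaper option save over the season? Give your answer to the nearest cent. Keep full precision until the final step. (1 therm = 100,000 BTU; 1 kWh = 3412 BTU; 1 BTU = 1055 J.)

€475.62

Heat load = 25800 MJ = 25,800,000,000 J / 1055 = 24,454,976 BTU
Gas: input = 24,454,976 / 0.84 = 29,113,067 BTU = 291.1 therm → 291.1 × €1.92 = €558.97
Heat pump: 24,454,976 BTU / 3412 = 7,167 kWh heat; / 2.3 = 3,116 kWh in → × €0.332 = €1,034.59
Difference = |€558.97 − €1,034.59| = €475.62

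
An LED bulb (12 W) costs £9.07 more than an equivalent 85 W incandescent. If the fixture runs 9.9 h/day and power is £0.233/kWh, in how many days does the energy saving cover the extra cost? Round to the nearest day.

54 days

Power saved = 85 − 12 = 73 W
Daily energy saved = 73 W × 9.9 h = 722.7 Wh = 0.7227 kWh
Daily savings = 0.7227 × £0.233 = £0.1684
Payback = £9.07 / £0.1684 per day = 53.86 days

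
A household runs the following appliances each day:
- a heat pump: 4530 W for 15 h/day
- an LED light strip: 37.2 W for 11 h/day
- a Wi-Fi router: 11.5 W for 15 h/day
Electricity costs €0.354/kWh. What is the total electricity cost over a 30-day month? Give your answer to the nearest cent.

€727.81

heat pump: 4530 W × 15 h × 30 d = 2,038,500 Wh = 2,038 kWh
LED light strip: 37.2 W × 11 h × 30 d = 12,276 Wh = 12.28 kWh
Wi-Fi router: 11.5 W × 15 h × 30 d = 5,175 Wh = 5.175 kWh
Total energy = 2,038 + 12.28 + 5.175 = 2,056 kWh
Cost = 2,056 kWh × €0.354 = €727.81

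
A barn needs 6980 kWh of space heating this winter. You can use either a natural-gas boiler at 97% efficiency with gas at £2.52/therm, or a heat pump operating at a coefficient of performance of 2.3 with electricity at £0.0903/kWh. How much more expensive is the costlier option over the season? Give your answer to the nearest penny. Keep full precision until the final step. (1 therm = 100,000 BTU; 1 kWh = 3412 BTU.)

Heat load = 6980 kWh × 3412 = 23,815,760 BTU
Gas: input = 23,815,760 / 0.97 = 24,552,330 BTU = 245.5 therm → 245.5 × £2.52 = £618.72
Heat pump: 23,815,760 BTU / 3412 = 6,980 kWh heat; / 2.3 = 3,035 kWh in → × £0.0903 = £274.04
Difference = |£618.72 − £274.04| = £344.68

£344.68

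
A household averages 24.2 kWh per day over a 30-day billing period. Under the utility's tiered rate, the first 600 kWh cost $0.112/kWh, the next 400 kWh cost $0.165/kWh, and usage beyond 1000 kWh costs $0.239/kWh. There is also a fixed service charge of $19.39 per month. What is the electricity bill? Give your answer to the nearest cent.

Usage = 24.2 kWh/day × 30 days = 726 kWh
First 600 kWh × $0.112 = $67.20
Next 126 kWh × $0.165 = $20.79
Remaining tier: 0 kWh (not reached)
Energy charge = $87.99; + service $19.39 = $107.38

$107.38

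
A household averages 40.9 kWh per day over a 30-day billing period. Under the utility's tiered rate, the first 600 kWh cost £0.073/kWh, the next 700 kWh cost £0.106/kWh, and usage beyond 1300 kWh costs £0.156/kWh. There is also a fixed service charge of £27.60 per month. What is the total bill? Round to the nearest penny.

£137.86

Usage = 40.9 kWh/day × 30 days = 1227 kWh
First 600 kWh × £0.073 = £43.80
Next 627 kWh × £0.106 = £66.46
Remaining tier: 0 kWh (not reached)
Energy charge = £110.26; + service £27.60 = £137.86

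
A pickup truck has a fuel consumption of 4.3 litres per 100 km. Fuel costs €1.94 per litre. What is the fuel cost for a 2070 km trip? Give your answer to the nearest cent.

€172.68

Fuel = 4.3 L/100 km × 2070 km / 100 = 89.01 L
Cost = 89.01 L × €1.94/L = €172.68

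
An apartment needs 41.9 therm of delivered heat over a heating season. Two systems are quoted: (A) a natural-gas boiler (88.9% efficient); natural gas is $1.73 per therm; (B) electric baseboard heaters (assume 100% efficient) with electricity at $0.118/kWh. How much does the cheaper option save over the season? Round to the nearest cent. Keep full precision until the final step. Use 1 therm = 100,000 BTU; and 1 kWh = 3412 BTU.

Heat load = 41.9 therm × 100,000 = 4,190,000 BTU
Gas: input = 4,190,000 / 0.889 = 4,713,161 BTU = 47.13 therm → 47.13 × $1.73 = $81.54
Electric: 4,190,000 BTU / 3412 = 1,228 kWh → × $0.118 = $144.91
Difference = |$81.54 − $144.91| = $63.37

$63.37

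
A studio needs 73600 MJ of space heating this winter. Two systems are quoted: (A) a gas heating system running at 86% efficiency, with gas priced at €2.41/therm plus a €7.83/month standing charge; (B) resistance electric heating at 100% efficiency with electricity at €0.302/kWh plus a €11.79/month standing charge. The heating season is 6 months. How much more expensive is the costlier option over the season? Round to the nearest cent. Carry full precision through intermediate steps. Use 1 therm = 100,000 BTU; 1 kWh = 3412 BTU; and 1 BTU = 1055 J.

Heat load = 73600 MJ = 73,600,000,000 J / 1055 = 69,763,033 BTU
Gas: input = 69,763,033 / 0.86 = 81,119,806 BTU = 811.2 therm → 811.2 × €2.41 = €1,954.99; + 6 × €7.83 standing = €2,001.97
Electric: 69,763,033 BTU / 3412 = 20,450 kWh → × €0.302 = €6,174.81; + 6 × €11.79 standing = €6,245.55
Difference = |€2,001.97 − €6,245.55| = €4,243.58

€4243.58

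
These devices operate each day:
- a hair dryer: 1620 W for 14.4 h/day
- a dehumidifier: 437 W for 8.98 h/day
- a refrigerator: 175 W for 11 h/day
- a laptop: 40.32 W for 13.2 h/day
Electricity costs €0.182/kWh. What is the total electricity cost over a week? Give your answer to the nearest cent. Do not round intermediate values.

€37.85

hair dryer: 1620 W × 14.4 h × 7 d = 163,296 Wh = 163.3 kWh
dehumidifier: 437 W × 8.98 h × 7 d = 27,470 Wh = 27.47 kWh
refrigerator: 175 W × 11 h × 7 d = 13,475 Wh = 13.47 kWh
laptop: 40.32 W × 13.2 h × 7 d = 3,726 Wh = 3.726 kWh
Total energy = 163.3 + 27.47 + 13.47 + 3.726 = 208 kWh
Cost = 208 kWh × €0.182 = €37.85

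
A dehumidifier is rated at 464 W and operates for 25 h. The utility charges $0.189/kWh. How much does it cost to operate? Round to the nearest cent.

Energy = 464 W × 25 h = 11,600 Wh = 11.6 kWh
Cost = 11.6 kWh × $0.189/kWh = $2.19

$2.19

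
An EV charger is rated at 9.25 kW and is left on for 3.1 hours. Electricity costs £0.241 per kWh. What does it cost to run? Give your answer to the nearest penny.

£6.91

Energy = 9250 W × 3.1 h = 28,675 Wh = 28.68 kWh
Cost = 28.68 kWh × £0.241/kWh = £6.91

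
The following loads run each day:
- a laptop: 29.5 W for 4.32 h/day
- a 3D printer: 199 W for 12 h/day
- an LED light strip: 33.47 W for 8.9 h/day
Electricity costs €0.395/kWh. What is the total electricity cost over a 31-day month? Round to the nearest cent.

€34.45

laptop: 29.5 W × 4.32 h × 31 d = 3,951 Wh = 3.951 kWh
3D printer: 199 W × 12 h × 31 d = 74,028 Wh = 74.03 kWh
LED light strip: 33.47 W × 8.9 h × 31 d = 9,234 Wh = 9.234 kWh
Total energy = 3.951 + 74.03 + 9.234 = 87.21 kWh
Cost = 87.21 kWh × €0.395 = €34.45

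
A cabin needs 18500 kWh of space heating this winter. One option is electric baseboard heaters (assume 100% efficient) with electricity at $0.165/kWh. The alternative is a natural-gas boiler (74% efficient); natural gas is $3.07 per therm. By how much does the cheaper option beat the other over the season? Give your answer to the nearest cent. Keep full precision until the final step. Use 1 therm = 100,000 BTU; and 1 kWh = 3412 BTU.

Heat load = 18500 kWh × 3412 = 63,122,000 BTU
Gas: input = 63,122,000 / 0.74 = 85,300,000 BTU = 853 therm → 853 × $3.07 = $2,618.71
Electric: 63,122,000 BTU / 3412 = 18,500 kWh → × $0.165 = $3,052.50
Difference = |$2,618.71 − $3,052.50| = $433.79

$433.79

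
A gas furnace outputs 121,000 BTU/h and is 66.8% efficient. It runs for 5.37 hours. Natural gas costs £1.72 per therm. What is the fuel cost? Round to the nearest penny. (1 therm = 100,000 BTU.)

£16.73

Heat delivered = 121,000 BTU/h × 5.37 h = 649,770 BTU
Gas input = 649,770 / 0.668 = 972,710 BTU
= 972,710 / 100,000 = 9.727 therm
Cost = 9.727 × £1.72/therm = £16.73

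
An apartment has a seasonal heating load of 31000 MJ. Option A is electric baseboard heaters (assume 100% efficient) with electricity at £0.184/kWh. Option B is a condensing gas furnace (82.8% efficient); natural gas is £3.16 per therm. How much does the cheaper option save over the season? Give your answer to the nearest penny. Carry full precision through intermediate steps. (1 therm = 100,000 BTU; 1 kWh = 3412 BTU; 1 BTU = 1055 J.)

£463.18

Heat load = 31000 MJ = 31,000,000,000 J / 1055 = 29,383,886 BTU
Gas: input = 29,383,886 / 0.828 = 35,487,785 BTU = 354.9 therm → 354.9 × £3.16 = £1,121.41
Electric: 29,383,886 BTU / 3412 = 8,612 kWh → × £0.184 = £1,584.59
Difference = |£1,121.41 − £1,584.59| = £463.18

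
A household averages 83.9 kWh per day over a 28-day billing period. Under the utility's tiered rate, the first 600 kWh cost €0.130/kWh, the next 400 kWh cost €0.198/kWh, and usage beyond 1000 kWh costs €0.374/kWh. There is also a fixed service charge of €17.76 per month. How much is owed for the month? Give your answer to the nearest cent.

€679.56

Usage = 83.9 kWh/day × 28 days = 2349.2 kWh
First 600 kWh × €0.130 = €78.00
Next 400 kWh × €0.198 = €79.20
Remaining 1349.2 kWh × €0.374 = €504.60
Energy charge = €661.80; + service €17.76 = €679.56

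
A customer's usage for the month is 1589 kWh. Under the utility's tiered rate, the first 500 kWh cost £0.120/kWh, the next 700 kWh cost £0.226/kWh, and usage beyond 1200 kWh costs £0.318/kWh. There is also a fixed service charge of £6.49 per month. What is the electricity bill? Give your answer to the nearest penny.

£348.39

First 500 kWh × £0.120 = £60.00
Next 700 kWh × £0.226 = £158.20
Remaining 389 kWh × £0.318 = £123.70
Energy charge = £341.90; + service £6.49 = £348.39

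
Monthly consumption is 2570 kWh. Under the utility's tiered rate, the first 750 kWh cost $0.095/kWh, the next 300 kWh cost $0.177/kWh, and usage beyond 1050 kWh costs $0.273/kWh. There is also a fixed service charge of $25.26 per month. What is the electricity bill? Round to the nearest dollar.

$565

First 750 kWh × $0.095 = $71.25
Next 300 kWh × $0.177 = $53.10
Remaining 1520 kWh × $0.273 = $414.96
Energy charge = $539.31; + service $25.26 = $564.57 ≈ $565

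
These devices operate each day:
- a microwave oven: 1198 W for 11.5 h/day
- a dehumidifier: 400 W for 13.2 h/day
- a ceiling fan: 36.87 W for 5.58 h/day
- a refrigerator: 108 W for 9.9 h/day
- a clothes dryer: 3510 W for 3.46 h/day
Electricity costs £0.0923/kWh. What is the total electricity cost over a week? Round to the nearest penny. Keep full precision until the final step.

£20.98

microwave oven: 1198 W × 11.5 h × 7 d = 96,439 Wh = 96.44 kWh
dehumidifier: 400 W × 13.2 h × 7 d = 36,960 Wh = 36.96 kWh
ceiling fan: 36.87 W × 5.58 h × 7 d = 1,440 Wh = 1.44 kWh
refrigerator: 108 W × 9.9 h × 7 d = 7,484 Wh = 7.484 kWh
clothes dryer: 3510 W × 3.46 h × 7 d = 85,012 Wh = 85.01 kWh
Total energy = 96.44 + 36.96 + 1.44 + 7.484 + 85.01 = 227.3 kWh
Cost = 227.3 kWh × £0.0923 = £20.98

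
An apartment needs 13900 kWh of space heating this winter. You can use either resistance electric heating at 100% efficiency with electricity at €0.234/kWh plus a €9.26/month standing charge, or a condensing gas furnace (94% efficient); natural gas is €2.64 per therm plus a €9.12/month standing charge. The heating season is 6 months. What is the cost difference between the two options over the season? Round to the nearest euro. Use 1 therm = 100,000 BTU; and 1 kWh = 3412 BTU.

Heat load = 13900 kWh × 3412 = 47,426,800 BTU
Gas: input = 47,426,800 / 0.94 = 50,454,043 BTU = 504.5 therm → 504.5 × €2.64 = €1,331.99; + 6 × €9.12 standing = €1,386.71
Electric: 47,426,800 BTU / 3412 = 13,900 kWh → × €0.234 = €3,252.60; + 6 × €9.26 standing = €3,308.16
Difference = |€1,386.71 − €3,308.16| = €1,921.45 ≈ €1921

€1921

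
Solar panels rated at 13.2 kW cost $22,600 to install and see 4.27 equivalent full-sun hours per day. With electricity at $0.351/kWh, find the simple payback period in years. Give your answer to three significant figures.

Daily generation = 13.2 kW × 4.27 h = 56.36 kWh
Annual generation = 56.36 × 365 = 20573 kWh
Annual savings = 20573 × $0.351 = $7,221.07
Payback = $22,600 / $7,221.07 = 3.13 years

3.13 years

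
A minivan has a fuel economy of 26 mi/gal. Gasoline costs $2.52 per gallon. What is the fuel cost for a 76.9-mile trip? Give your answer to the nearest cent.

$7.45

Fuel = 76.9 mi / 26 mpg = 2.958 gal
Cost = 2.958 gal × $2.52/gal = $7.45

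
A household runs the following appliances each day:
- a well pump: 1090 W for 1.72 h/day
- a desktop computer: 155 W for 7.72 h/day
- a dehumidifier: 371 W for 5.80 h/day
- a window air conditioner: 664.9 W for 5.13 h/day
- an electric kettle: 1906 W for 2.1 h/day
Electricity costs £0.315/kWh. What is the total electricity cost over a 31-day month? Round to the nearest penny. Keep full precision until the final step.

£123.40

well pump: 1090 W × 1.72 h × 31 d = 58,119 Wh = 58.12 kWh
desktop computer: 155 W × 7.72 h × 31 d = 37,095 Wh = 37.09 kWh
dehumidifier: 371 W × 5.80 h × 31 d = 66,706 Wh = 66.71 kWh
window air conditioner: 664.9 W × 5.13 h × 31 d = 105,739 Wh = 105.7 kWh
electric kettle: 1906 W × 2.1 h × 31 d = 124,081 Wh = 124.1 kWh
Total energy = 58.12 + 37.09 + 66.71 + 105.7 + 124.1 = 391.7 kWh
Cost = 391.7 kWh × £0.315 = £123.40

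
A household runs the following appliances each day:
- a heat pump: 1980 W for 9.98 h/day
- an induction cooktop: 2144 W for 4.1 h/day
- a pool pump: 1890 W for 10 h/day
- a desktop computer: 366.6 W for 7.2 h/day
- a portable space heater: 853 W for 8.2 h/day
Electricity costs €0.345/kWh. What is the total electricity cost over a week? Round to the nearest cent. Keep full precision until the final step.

heat pump: 1980 W × 9.98 h × 7 d = 138,323 Wh = 138.3 kWh
induction cooktop: 2144 W × 4.1 h × 7 d = 61,533 Wh = 61.53 kWh
pool pump: 1890 W × 10 h × 7 d = 132,300 Wh = 132.3 kWh
desktop computer: 366.6 W × 7.2 h × 7 d = 18,477 Wh = 18.48 kWh
portable space heater: 853 W × 8.2 h × 7 d = 48,962 Wh = 48.96 kWh
Total energy = 138.3 + 61.53 + 132.3 + 18.48 + 48.96 = 399.6 kWh
Cost = 399.6 kWh × €0.345 = €137.86

€137.86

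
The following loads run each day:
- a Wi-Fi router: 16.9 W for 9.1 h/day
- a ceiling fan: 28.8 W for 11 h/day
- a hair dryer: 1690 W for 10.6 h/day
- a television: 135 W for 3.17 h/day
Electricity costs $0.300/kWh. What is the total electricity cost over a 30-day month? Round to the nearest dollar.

$169

Wi-Fi router: 16.9 W × 9.1 h × 30 d = 4,614 Wh = 4.614 kWh
ceiling fan: 28.8 W × 11 h × 30 d = 9,504 Wh = 9.504 kWh
hair dryer: 1690 W × 10.6 h × 30 d = 537,420 Wh = 537.4 kWh
television: 135 W × 3.17 h × 30 d = 12,838 Wh = 12.84 kWh
Total energy = 4.614 + 9.504 + 537.4 + 12.84 = 564.4 kWh
Cost = 564.4 kWh × $0.300 = $169.31 ≈ $169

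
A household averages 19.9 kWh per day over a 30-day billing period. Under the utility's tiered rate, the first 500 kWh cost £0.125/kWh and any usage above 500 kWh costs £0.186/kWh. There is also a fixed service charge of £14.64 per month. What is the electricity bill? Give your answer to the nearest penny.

Usage = 19.9 kWh/day × 30 days = 597 kWh
First 500 kWh × £0.125 = £62.50
Remaining 97 kWh × £0.186 = £18.04
Energy charge = £80.54; + service £14.64 = £95.18

£95.18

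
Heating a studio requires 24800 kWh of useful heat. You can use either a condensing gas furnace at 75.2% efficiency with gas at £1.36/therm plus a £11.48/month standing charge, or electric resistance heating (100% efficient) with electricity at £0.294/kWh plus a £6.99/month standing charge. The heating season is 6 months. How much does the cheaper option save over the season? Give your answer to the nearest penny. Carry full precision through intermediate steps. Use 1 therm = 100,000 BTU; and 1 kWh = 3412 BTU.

Heat load = 24800 kWh × 3412 = 84,617,600 BTU
Gas: input = 84,617,600 / 0.752 = 112,523,404 BTU = 1,125 therm → 1,125 × £1.36 = £1,530.32; + 6 × £11.48 standing = £1,599.20
Electric: 84,617,600 BTU / 3412 = 24,800 kWh → × £0.294 = £7,291.20; + 6 × £6.99 standing = £7,333.14
Difference = |£1,599.20 − £7,333.14| = £5,733.94

£5733.94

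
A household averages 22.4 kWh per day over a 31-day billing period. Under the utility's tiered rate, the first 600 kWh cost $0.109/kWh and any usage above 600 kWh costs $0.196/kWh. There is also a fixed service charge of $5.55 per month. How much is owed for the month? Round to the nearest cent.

$89.45

Usage = 22.4 kWh/day × 31 days = 694.4 kWh
First 600 kWh × $0.109 = $65.40
Remaining 94.4 kWh × $0.196 = $18.50
Energy charge = $83.90; + service $5.55 = $89.45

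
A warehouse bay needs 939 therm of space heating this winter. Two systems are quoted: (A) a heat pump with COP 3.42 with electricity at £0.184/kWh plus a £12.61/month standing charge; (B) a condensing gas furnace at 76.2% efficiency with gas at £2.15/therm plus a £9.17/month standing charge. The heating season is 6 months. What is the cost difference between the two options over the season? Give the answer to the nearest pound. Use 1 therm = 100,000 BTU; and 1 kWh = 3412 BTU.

Heat load = 939 therm × 100,000 = 93,900,000 BTU
Gas: input = 93,900,000 / 0.762 = 123,228,346 BTU = 1,232 therm → 1,232 × £2.15 = £2,649.41; + 6 × £9.17 standing = £2,704.43
Heat pump: 93,900,000 BTU / 3412 = 27,520 kWh heat; / 3.42 = 8,047 kWh in → × £0.184 = £1,480.64; + 6 × £12.61 standing = £1,556.30
Difference = |£2,704.43 − £1,556.30| = £1,148.13 ≈ £1148

£1148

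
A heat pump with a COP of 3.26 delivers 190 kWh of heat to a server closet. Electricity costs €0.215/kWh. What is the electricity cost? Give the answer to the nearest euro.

€13

Electrical input = 190 kWh / 3.26 = 58.28 kWh
Cost = 58.28 × €0.215/kWh = €12.53 ≈ €13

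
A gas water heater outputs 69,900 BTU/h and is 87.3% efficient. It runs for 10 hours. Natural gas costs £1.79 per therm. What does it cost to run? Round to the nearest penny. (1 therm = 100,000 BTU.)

Heat delivered = 69,900 BTU/h × 10 h = 699,000 BTU
Gas input = 699,000 / 0.873 = 800,687 BTU
= 800,687 / 100,000 = 8.007 therm
Cost = 8.007 × £1.79/therm = £14.33

£14.33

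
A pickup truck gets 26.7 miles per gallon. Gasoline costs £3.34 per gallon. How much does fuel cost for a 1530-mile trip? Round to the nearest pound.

Fuel = 1530 mi / 26.7 mpg = 57.3 gal
Cost = 57.3 gal × £3.34/gal = £191.39 ≈ £191

£191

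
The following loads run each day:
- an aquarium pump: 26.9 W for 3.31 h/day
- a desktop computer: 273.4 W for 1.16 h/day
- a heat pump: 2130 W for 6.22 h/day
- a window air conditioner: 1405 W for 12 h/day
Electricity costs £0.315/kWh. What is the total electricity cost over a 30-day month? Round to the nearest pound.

aquarium pump: 26.9 W × 3.31 h × 30 d = 2,671 Wh = 2.671 kWh
desktop computer: 273.4 W × 1.16 h × 30 d = 9,514 Wh = 9.514 kWh
heat pump: 2130 W × 6.22 h × 30 d = 397,458 Wh = 397.5 kWh
window air conditioner: 1405 W × 12 h × 30 d = 505,800 Wh = 505.8 kWh
Total energy = 2.671 + 9.514 + 397.5 + 505.8 = 915.4 kWh
Cost = 915.4 kWh × £0.315 = £288.36 ≈ £288

£288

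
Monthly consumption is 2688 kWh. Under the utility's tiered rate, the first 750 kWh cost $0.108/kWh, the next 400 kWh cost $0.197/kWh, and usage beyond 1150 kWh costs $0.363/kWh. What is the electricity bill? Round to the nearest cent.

First 750 kWh × $0.108 = $81.00
Next 400 kWh × $0.197 = $78.80
Remaining 1538 kWh × $0.363 = $558.29
Total = $718.09

$718.09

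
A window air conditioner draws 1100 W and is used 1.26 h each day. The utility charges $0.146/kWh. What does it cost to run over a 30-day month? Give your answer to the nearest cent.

Energy = 1100 W × 1.26 h/day × 30 days = 41,580 Wh = 41.58 kWh
Cost = 41.58 kWh × $0.146/kWh = $6.07

$6.07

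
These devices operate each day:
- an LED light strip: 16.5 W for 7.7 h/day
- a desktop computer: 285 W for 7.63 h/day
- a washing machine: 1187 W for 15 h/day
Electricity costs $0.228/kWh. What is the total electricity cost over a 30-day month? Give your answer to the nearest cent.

$137.53

LED light strip: 16.5 W × 7.7 h × 30 d = 3,812 Wh = 3.812 kWh
desktop computer: 285 W × 7.63 h × 30 d = 65,237 Wh = 65.24 kWh
washing machine: 1187 W × 15 h × 30 d = 534,150 Wh = 534.1 kWh
Total energy = 3.812 + 65.24 + 534.1 = 603.2 kWh
Cost = 603.2 kWh × $0.228 = $137.53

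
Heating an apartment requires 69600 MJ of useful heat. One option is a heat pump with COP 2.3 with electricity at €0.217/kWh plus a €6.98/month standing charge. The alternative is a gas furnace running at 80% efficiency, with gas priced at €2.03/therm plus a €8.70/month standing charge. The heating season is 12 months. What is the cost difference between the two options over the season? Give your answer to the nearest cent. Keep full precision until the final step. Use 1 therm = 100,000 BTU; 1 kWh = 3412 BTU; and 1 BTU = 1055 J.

€129.56

Heat load = 69600 MJ = 69,600,000,000 J / 1055 = 65,971,564 BTU
Gas: input = 65,971,564 / 0.80 = 82,464,455 BTU = 824.6 therm → 824.6 × €2.03 = €1,674.03; + 12 × €8.70 standing = €1,778.43
Heat pump: 65,971,564 BTU / 3412 = 19,340 kWh heat; / 2.3 = 8,407 kWh in → × €0.217 = €1,824.23; + 12 × €6.98 standing = €1,907.99
Difference = |€1,778.43 − €1,907.99| = €129.56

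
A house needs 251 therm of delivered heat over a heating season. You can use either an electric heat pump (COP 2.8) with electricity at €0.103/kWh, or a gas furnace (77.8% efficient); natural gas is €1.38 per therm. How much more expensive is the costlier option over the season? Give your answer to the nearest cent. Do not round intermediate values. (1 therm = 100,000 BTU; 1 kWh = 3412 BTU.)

€174.61

Heat load = 251 therm × 100,000 = 25,100,000 BTU
Gas: input = 25,100,000 / 0.778 = 32,262,211 BTU = 322.6 therm → 322.6 × €1.38 = €445.22
Heat pump: 25,100,000 BTU / 3412 = 7,356 kWh heat; / 2.8 = 2,627 kWh in → × €0.103 = €270.61
Difference = |€445.22 − €270.61| = €174.61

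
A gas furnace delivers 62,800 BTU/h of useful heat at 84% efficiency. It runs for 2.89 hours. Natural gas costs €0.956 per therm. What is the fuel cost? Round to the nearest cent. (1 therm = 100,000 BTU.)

€2.07

Heat delivered = 62,800 BTU/h × 2.89 h = 181,492 BTU
Gas input = 181,492 / 0.84 = 216,062 BTU
= 216,062 / 100,000 = 2.161 therm
Cost = 2.161 × €0.956/therm = €2.07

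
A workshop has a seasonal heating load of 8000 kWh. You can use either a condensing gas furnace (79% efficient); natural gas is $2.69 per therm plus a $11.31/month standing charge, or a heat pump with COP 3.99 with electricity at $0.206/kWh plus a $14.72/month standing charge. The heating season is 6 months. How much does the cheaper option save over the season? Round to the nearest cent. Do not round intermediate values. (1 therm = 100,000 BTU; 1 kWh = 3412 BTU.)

$495.95

Heat load = 8000 kWh × 3412 = 27,296,000 BTU
Gas: input = 27,296,000 / 0.79 = 34,551,899 BTU = 345.5 therm → 345.5 × $2.69 = $929.45; + 6 × $11.31 standing = $997.31
Heat pump: 27,296,000 BTU / 3412 = 8,000 kWh heat; / 3.99 = 2,005 kWh in → × $0.206 = $413.03; + 6 × $14.72 standing = $501.35
Difference = |$997.31 − $501.35| = $495.95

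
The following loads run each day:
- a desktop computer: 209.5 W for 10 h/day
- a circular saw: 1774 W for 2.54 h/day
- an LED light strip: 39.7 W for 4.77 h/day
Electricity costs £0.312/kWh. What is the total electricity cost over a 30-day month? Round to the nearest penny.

desktop computer: 209.5 W × 10 h × 30 d = 62,850 Wh = 62.85 kWh
circular saw: 1774 W × 2.54 h × 30 d = 135,179 Wh = 135.2 kWh
LED light strip: 39.7 W × 4.77 h × 30 d = 5,681 Wh = 5.681 kWh
Total energy = 62.85 + 135.2 + 5.681 = 203.7 kWh
Cost = 203.7 kWh × £0.312 = £63.56

£63.56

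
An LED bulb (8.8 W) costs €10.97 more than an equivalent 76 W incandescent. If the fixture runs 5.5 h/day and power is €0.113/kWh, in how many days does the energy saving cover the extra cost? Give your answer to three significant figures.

263 days

Power saved = 76 − 8.8 = 67.2 W
Daily energy saved = 67.2 W × 5.5 h = 369.6 Wh = 0.3696 kWh
Daily savings = 0.3696 × €0.113 = €0.0418
Payback = €10.97 / €0.0418 per day = 262.7 days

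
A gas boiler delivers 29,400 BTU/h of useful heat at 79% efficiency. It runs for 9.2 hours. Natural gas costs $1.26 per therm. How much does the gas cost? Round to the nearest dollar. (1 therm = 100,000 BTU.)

Heat delivered = 29,400 BTU/h × 9.2 h = 270,480 BTU
Gas input = 270,480 / 0.79 = 342,380 BTU
= 342,380 / 100,000 = 3.424 therm
Cost = 3.424 × $1.26/therm = $4.31 ≈ $4

$4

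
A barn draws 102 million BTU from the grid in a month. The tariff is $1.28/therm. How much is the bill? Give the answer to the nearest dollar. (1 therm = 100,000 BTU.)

$1306

102 million BTU × (10 therm/million BTU) = 1,020 therm
Cost = 1,020 therm × $1.28/therm = $1,305.60 ≈ $1306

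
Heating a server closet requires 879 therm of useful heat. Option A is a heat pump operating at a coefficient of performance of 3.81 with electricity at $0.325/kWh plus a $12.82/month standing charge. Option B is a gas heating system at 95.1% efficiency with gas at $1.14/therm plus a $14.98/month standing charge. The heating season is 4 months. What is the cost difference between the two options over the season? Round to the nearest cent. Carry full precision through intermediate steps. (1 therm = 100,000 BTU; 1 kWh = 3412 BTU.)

Heat load = 879 therm × 100,000 = 87,900,000 BTU
Gas: input = 87,900,000 / 0.951 = 92,429,022 BTU = 924.3 therm → 924.3 × $1.14 = $1,053.69; + 4 × $14.98 standing = $1,113.61
Heat pump: 87,900,000 BTU / 3412 = 25,760 kWh heat; / 3.81 = 6,762 kWh in → × $0.325 = $2,197.55; + 4 × $12.82 standing = $2,248.83
Difference = |$1,113.61 − $2,248.83| = $1,135.22

$1135.22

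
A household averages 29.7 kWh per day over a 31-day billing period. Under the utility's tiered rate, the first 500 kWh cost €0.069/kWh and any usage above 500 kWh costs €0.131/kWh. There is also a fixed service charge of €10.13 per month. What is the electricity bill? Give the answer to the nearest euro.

Usage = 29.7 kWh/day × 31 days = 920.7 kWh
First 500 kWh × €0.069 = €34.50
Remaining 420.7 kWh × €0.131 = €55.11
Energy charge = €89.61; + service €10.13 = €99.74 ≈ €100

€100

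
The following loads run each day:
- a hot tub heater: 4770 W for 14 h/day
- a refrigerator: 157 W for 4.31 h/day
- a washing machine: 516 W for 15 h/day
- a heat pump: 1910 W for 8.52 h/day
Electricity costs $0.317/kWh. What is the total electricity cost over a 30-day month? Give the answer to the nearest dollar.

hot tub heater: 4770 W × 14 h × 30 d = 2,003,400 Wh = 2,003 kWh
refrigerator: 157 W × 4.31 h × 30 d = 20,300 Wh = 20.3 kWh
washing machine: 516 W × 15 h × 30 d = 232,200 Wh = 232.2 kWh
heat pump: 1910 W × 8.52 h × 30 d = 488,196 Wh = 488.2 kWh
Total energy = 2,003 + 20.3 + 232.2 + 488.2 = 2,744 kWh
Cost = 2,744 kWh × $0.317 = $869.88 ≈ $870

$870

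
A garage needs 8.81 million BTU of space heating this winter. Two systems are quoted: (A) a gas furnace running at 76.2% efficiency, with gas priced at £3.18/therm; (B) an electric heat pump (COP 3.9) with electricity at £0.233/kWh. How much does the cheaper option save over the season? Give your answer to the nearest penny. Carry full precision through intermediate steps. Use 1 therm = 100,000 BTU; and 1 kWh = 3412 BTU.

Heat load = 8.81 × 10⁶ BTU = 8,810,000 BTU
Gas: input = 8,810,000 / 0.762 = 11,561,680 BTU = 115.6 therm → 115.6 × £3.18 = £367.66
Heat pump: 8,810,000 BTU / 3412 = 2,582 kWh heat; / 3.9 = 662.1 kWh in → × £0.233 = £154.26
Difference = |£367.66 − £154.26| = £213.40

£213.40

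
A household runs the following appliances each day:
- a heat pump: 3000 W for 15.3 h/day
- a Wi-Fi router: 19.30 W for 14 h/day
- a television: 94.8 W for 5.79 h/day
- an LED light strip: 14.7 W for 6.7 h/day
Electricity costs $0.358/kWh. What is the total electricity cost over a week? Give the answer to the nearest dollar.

heat pump: 3000 W × 15.3 h × 7 d = 321,300 Wh = 321.3 kWh
Wi-Fi router: 19.30 W × 14 h × 7 d = 1,891 Wh = 1.891 kWh
television: 94.8 W × 5.79 h × 7 d = 3,842 Wh = 3.842 kWh
LED light strip: 14.7 W × 6.7 h × 7 d = 689 Wh = 0.6894 kWh
Total energy = 321.3 + 1.891 + 3.842 + 0.6894 = 327.7 kWh
Cost = 327.7 kWh × $0.358 = $117.32 ≈ $117

$117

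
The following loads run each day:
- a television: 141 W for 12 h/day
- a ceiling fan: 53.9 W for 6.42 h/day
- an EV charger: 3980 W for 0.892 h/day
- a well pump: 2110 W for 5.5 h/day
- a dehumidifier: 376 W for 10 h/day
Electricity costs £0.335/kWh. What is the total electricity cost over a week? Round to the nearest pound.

television: 141 W × 12 h × 7 d = 11,844 Wh = 11.84 kWh
ceiling fan: 53.9 W × 6.42 h × 7 d = 2,422 Wh = 2.422 kWh
EV charger: 3980 W × 0.892 h × 7 d = 24,851 Wh = 24.85 kWh
well pump: 2110 W × 5.5 h × 7 d = 81,235 Wh = 81.23 kWh
dehumidifier: 376 W × 10 h × 7 d = 26,320 Wh = 26.32 kWh
Total energy = 11.84 + 2.422 + 24.85 + 81.23 + 26.32 = 146.7 kWh
Cost = 146.7 kWh × £0.335 = £49.14 ≈ £49

£49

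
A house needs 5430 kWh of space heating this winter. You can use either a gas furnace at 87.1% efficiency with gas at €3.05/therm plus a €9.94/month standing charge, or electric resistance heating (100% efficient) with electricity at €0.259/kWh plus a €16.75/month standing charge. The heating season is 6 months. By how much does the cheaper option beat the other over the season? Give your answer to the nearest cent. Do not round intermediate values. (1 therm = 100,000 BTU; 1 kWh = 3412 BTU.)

Heat load = 5430 kWh × 3412 = 18,527,160 BTU
Gas: input = 18,527,160 / 0.871 = 21,271,137 BTU = 212.7 therm → 212.7 × €3.05 = €648.77; + 6 × €9.94 standing = €708.41
Electric: 18,527,160 BTU / 3412 = 5,430 kWh → × €0.259 = €1,406.37; + 6 × €16.75 standing = €1,506.87
Difference = |€708.41 − €1,506.87| = €798.46

€798.46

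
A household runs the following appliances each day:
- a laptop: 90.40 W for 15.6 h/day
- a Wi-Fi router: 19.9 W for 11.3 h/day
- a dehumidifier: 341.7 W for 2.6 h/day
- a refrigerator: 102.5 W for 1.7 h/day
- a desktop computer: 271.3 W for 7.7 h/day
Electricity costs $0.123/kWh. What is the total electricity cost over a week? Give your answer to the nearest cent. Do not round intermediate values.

laptop: 90.40 W × 15.6 h × 7 d = 9,872 Wh = 9.872 kWh
Wi-Fi router: 19.9 W × 11.3 h × 7 d = 1,574 Wh = 1.574 kWh
dehumidifier: 341.7 W × 2.6 h × 7 d = 6,219 Wh = 6.219 kWh
refrigerator: 102.5 W × 1.7 h × 7 d = 1,220 Wh = 1.22 kWh
desktop computer: 271.3 W × 7.7 h × 7 d = 14,623 Wh = 14.62 kWh
Total energy = 9.872 + 1.574 + 6.219 + 1.22 + 14.62 = 33.51 kWh
Cost = 33.51 kWh × $0.123 = $4.12

$4.12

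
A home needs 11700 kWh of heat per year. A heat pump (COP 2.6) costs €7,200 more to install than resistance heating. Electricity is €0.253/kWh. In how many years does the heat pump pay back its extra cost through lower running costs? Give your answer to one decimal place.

Resistance: 11700 kWh × €0.253 = €2,960.10/yr
Heat pump: 11700 / 2.6 = 4500 kWh in → × €0.253 = €1,138.50/yr
Annual savings = €1,821.60
Payback = €7,200 / €1,821.60 = 3.95 years

4.0 years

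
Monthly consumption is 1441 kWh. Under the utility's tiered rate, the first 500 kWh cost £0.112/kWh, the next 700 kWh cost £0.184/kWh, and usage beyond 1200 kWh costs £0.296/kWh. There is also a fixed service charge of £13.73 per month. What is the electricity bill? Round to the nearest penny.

£269.87

First 500 kWh × £0.112 = £56.00
Next 700 kWh × £0.184 = £128.80
Remaining 241 kWh × £0.296 = £71.34
Energy charge = £256.14; + service £13.73 = £269.87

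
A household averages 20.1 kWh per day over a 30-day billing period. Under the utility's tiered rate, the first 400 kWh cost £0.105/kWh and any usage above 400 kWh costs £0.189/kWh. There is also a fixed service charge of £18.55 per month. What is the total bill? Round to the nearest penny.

£98.92

Usage = 20.1 kWh/day × 30 days = 603 kWh
First 400 kWh × £0.105 = £42.00
Remaining 203 kWh × £0.189 = £38.37
Energy charge = £80.37; + service £18.55 = £98.92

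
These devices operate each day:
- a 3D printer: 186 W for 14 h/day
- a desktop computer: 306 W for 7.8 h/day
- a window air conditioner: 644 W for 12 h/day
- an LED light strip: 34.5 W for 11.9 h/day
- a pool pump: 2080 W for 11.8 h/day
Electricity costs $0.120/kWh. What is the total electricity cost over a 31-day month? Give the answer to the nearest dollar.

$140

3D printer: 186 W × 14 h × 31 d = 80,724 Wh = 80.72 kWh
desktop computer: 306 W × 7.8 h × 31 d = 73,991 Wh = 73.99 kWh
window air conditioner: 644 W × 12 h × 31 d = 239,568 Wh = 239.6 kWh
LED light strip: 34.5 W × 11.9 h × 31 d = 12,727 Wh = 12.73 kWh
pool pump: 2080 W × 11.8 h × 31 d = 760,864 Wh = 760.9 kWh
Total energy = 80.72 + 73.99 + 239.6 + 12.73 + 760.9 = 1,168 kWh
Cost = 1,168 kWh × $0.120 = $140.14 ≈ $140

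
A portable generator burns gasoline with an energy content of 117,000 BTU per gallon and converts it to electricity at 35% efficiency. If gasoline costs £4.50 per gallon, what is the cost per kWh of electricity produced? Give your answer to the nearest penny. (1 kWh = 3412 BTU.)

Electrical output per gallon = 117,000 BTU × 0.35 / 3412 BTU/kWh = 12 kWh
Cost per kWh = £4.50 / 12 kWh = £0.375

£0.37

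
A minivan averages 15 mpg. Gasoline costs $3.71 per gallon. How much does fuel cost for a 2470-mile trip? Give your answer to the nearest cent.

Fuel = 2470 mi / 15 mpg = 164.7 gal
Cost = 164.7 gal × $3.71/gal = $610.91

$610.91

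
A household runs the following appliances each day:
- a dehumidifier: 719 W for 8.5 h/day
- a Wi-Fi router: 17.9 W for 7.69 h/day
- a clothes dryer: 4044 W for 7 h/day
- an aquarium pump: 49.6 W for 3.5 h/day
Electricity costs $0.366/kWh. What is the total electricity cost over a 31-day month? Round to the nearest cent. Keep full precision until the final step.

dehumidifier: 719 W × 8.5 h × 31 d = 189,456 Wh = 189.5 kWh
Wi-Fi router: 17.9 W × 7.69 h × 31 d = 4,267 Wh = 4.267 kWh
clothes dryer: 4044 W × 7 h × 31 d = 877,548 Wh = 877.5 kWh
aquarium pump: 49.6 W × 3.5 h × 31 d = 5,382 Wh = 5.382 kWh
Total energy = 189.5 + 4.267 + 877.5 + 5.382 = 1,077 kWh
Cost = 1,077 kWh × $0.366 = $394.06

$394.06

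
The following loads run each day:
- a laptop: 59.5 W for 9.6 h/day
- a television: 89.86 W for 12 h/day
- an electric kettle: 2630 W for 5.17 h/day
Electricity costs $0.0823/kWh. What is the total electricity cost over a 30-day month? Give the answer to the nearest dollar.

$38

laptop: 59.5 W × 9.6 h × 30 d = 17,136 Wh = 17.14 kWh
television: 89.86 W × 12 h × 30 d = 32,350 Wh = 32.35 kWh
electric kettle: 2630 W × 5.17 h × 30 d = 407,913 Wh = 407.9 kWh
Total energy = 17.14 + 32.35 + 407.9 = 457.4 kWh
Cost = 457.4 kWh × $0.0823 = $37.64 ≈ $38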